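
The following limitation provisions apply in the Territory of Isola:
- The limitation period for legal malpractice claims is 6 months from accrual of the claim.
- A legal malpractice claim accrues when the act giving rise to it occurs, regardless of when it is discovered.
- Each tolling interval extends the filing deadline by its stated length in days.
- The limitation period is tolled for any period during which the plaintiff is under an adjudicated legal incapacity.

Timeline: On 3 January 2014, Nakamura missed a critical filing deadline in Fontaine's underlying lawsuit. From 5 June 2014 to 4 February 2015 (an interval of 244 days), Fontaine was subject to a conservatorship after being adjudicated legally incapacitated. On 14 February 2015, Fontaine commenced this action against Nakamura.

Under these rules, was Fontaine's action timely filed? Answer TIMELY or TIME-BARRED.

TIMELY

The claim accrued on 3 January 2014, the date of the act.
6 months from 3 January 2014 is 3 July 2014.
Because the plaintiff's legal incapacity ran from 5 June 2014 to 4 February 2015, the deadline is extended by 244 days to 4 March 2015.
The 14 February 2015 filing precedes the 4 March 2015 deadline; the claim is timely.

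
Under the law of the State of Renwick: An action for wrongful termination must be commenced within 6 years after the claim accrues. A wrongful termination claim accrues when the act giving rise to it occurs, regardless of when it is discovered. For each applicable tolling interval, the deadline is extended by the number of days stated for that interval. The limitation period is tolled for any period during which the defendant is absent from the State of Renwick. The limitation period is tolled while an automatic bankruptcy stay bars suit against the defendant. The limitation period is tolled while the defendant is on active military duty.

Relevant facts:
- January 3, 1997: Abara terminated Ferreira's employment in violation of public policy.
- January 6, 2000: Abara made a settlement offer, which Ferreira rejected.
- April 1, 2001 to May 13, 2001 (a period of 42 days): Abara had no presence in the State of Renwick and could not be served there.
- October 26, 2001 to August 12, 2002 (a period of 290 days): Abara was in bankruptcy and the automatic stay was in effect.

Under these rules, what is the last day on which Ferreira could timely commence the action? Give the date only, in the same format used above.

December 1, 2003

The claim accrued on January 3, 1997, the date of the act.
Adding the 6 years base period to January 3, 1997 gives a deadline of January 3, 2003, before any tolling.
The defendant's absence from the jurisdiction from April 1, 2001 to May 13, 2001 tolled the period for 42 days, extending the deadline to February 14, 2003.
Because the automatic bankruptcy stay ran from October 26, 2001 to August 12, 2002, the deadline is extended by 290 days to December 1, 2003.
The other events in the timeline have no effect on the limitation period under the stated rules.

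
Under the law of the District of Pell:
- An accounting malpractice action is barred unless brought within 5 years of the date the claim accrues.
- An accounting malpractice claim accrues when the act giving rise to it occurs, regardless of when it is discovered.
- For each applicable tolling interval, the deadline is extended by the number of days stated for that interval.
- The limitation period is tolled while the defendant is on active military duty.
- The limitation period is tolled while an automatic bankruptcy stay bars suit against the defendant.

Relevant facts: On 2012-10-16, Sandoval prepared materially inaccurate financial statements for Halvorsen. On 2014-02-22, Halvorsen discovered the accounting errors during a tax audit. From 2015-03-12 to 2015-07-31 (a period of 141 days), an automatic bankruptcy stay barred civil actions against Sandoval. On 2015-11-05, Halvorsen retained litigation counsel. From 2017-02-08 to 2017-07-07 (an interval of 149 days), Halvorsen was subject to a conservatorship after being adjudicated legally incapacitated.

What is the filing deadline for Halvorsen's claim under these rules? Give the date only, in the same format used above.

2018-03-06

Because the rule ties accrual to occurrence, the claim accrued on 2012-10-16, not on the 2014-02-22 discovery date.
Adding the 5 years base period to 2012-10-16 gives a deadline of 2017-10-16, before any tolling.
The period was tolled for 141 days by the automatic bankruptcy stay (2015-03-12 to 2015-07-31), pushing the deadline to 2018-03-06.
Although the plaintiff's incapacity ran from 2017-02-08 to 2017-07-07, the stated rules do not make that a tolling event, so it is disregarded.
Nothing else in the chronology tolls or restarts the period.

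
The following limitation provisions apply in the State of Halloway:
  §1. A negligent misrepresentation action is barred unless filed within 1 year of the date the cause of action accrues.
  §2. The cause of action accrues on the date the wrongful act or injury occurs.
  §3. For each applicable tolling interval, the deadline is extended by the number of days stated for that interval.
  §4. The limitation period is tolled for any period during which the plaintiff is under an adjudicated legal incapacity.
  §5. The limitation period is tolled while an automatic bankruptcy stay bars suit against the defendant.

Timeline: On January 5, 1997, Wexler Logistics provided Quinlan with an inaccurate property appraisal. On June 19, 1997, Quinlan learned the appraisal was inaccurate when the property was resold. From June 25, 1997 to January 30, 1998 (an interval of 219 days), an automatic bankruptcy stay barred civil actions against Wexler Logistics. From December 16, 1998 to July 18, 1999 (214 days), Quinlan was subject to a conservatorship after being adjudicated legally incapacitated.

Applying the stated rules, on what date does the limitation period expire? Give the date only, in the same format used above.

The claim accrued on January 5, 1997, when the wrongful act occurred; under the stated occurrence rule the June 19, 1997 discovery does not delay accrual.
The untolled deadline — 1 year after January 5, 1997 — is January 5, 1998.
The period was tolled for 219 days by the automatic bankruptcy stay (June 25, 1997 to January 30, 1998), pushing the deadline to August 12, 1998.
The plaintiff's legal incapacity from December 16, 1998 to July 18, 1999 began after the period had already run on August 12, 1998, so it has no tolling effect.

August 12, 1998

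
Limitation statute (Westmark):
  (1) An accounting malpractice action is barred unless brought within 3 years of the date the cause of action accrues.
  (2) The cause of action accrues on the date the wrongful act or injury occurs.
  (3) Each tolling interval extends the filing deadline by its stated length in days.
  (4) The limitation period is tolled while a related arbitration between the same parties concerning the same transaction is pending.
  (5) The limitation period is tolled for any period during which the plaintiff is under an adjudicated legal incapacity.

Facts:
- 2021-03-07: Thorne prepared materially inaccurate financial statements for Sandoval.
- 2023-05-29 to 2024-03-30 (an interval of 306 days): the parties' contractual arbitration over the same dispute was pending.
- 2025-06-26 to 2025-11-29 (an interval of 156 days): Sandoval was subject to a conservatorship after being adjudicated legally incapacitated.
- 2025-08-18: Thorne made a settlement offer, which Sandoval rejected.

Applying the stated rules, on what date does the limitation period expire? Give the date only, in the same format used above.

2025-01-07

The claim accrued on 2021-03-07, when the wrongful act occurred.
Adding the 3 years base period to 2021-03-07 gives a deadline of 2024-03-07, before any tolling.
The pending related arbitration from 2023-05-29 to 2024-03-30 tolled the period for 306 days, extending the deadline to 2025-01-07.
The plaintiff's legal incapacity starting 2025-06-26 came too late — the period had run on 2025-01-07 — and so does not extend the deadline.
None of the other events listed affects the running of the period under the stated rules.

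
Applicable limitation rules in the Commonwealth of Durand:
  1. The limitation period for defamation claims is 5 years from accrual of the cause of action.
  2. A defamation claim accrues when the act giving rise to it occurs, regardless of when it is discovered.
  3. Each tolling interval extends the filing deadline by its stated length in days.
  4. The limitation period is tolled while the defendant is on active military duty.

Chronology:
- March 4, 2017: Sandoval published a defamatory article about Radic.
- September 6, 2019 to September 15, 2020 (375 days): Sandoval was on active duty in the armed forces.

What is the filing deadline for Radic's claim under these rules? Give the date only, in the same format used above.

The cause of action accrued on March 4, 2017, the date of the act.
5 years from March 4, 2017 is March 4, 2022.
Because the defendant's active military service ran from September 6, 2019 to September 15, 2020, the deadline is extended by 375 days to March 14, 2023.

March 14, 2023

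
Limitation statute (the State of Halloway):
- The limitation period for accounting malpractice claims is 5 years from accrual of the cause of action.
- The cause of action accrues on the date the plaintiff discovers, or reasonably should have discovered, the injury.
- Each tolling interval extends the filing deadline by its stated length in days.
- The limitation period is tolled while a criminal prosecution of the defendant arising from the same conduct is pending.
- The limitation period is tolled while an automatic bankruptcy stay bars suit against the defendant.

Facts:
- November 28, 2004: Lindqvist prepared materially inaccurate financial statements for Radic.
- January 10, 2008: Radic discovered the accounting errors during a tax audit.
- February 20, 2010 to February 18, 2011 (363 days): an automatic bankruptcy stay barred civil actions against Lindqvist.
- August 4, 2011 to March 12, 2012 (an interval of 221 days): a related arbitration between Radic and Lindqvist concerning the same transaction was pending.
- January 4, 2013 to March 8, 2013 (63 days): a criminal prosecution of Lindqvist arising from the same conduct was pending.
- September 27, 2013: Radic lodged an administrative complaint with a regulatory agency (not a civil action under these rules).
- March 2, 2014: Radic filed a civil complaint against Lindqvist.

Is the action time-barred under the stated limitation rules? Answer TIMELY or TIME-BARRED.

TIMELY

Accrual is tied to discovery, so the period began on January 10, 2008 rather than on November 28, 2004 when the act occurred.
Adding the 5 years base period to January 10, 2008 gives a deadline of January 10, 2013, before any tolling.
The period was tolled for 363 days by the automatic bankruptcy stay (February 20, 2010 to February 18, 2011), pushing the deadline to January 8, 2014.
Because the pending criminal prosecution ran from January 4, 2013 to March 8, 2013, the deadline is extended by 63 days to March 12, 2014.
The pending related arbitration from August 4, 2011 to March 12, 2012 does not toll the period, because no stated rule makes a pending arbitration a tolling event.
Nothing else in the chronology tolls or restarts the period.
Filing on March 2, 2014 beat the March 12, 2014 deadline — the action is timely.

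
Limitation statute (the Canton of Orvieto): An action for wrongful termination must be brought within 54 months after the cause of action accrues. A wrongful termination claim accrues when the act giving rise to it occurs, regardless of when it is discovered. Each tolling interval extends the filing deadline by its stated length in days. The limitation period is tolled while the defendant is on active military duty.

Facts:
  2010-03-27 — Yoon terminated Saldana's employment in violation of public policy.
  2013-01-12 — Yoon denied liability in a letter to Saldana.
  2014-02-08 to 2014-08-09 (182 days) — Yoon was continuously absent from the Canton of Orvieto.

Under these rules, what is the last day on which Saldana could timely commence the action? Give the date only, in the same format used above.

2014-09-27

The limitation period began to run on 2010-03-27.
54 months from 2010-03-27 is 2014-09-27.
The defendant's absence from the jurisdiction from 2014-02-08 to 2014-08-09 does not toll the period, because no stated rule makes the defendant's absence a tolling event.
None of the other events listed affects the running of the period under the stated rules.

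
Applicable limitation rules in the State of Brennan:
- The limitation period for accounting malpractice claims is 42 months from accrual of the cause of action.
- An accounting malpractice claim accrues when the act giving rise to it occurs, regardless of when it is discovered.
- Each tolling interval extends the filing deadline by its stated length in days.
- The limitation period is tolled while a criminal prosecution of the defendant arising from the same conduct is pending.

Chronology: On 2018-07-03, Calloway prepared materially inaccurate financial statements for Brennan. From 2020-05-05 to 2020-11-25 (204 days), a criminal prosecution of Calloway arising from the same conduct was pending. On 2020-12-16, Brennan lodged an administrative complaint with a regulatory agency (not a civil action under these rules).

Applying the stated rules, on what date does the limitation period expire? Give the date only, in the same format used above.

2022-07-26

The limitation period began to run on 2018-07-03.
42 months from 2018-07-03 is 2022-01-03.
The period was tolled for 204 days by the pending criminal prosecution (2020-05-05 to 2020-11-25), pushing the deadline to 2022-07-26.
The other events in the timeline have no effect on the limitation period under the stated rules.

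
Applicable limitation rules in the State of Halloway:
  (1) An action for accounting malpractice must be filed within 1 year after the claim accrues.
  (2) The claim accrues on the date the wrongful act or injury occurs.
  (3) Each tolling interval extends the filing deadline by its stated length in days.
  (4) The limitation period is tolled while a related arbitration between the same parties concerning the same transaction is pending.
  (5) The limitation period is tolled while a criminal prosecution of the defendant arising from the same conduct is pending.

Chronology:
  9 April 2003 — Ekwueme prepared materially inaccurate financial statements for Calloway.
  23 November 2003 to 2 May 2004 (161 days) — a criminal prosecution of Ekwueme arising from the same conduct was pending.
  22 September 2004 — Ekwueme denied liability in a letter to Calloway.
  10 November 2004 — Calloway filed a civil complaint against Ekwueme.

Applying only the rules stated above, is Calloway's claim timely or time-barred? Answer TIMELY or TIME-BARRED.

TIME-BARRED

The claim accrued on 9 April 2003, the date of the act.
The untolled deadline — 1 year after 9 April 2003 — is 9 April 2004.
The pending criminal prosecution from 23 November 2003 to 2 May 2004 tolled the period for 161 days, extending the deadline to 17 September 2004.
The other events in the timeline have no effect on the limitation period under the stated rules.
Calloway filed on 10 November 2004, after the 17 September 2004 deadline, so the action is time-barred.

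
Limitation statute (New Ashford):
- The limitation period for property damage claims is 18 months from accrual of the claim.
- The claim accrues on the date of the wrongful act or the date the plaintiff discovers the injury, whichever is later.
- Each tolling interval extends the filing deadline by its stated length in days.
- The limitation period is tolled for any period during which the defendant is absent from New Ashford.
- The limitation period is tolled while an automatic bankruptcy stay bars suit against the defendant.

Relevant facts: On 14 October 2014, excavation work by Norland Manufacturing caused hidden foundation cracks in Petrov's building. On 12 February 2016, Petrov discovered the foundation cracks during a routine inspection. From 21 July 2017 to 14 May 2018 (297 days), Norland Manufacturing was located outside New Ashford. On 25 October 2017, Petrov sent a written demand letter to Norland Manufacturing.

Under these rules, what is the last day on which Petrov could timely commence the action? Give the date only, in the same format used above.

Because discovery on 12 February 2016 post-dates the 14 October 2014 act, accrual under the later-of rule falls on 12 February 2016.
The untolled deadline — 18 months after 12 February 2016 — is 12 August 2017.
The defendant's absence from the jurisdiction from 21 July 2017 to 14 May 2018 tolled the period for 297 days, extending the deadline to 5 June 2018.
Nothing else in the chronology tolls or restarts the period.

5 June 2018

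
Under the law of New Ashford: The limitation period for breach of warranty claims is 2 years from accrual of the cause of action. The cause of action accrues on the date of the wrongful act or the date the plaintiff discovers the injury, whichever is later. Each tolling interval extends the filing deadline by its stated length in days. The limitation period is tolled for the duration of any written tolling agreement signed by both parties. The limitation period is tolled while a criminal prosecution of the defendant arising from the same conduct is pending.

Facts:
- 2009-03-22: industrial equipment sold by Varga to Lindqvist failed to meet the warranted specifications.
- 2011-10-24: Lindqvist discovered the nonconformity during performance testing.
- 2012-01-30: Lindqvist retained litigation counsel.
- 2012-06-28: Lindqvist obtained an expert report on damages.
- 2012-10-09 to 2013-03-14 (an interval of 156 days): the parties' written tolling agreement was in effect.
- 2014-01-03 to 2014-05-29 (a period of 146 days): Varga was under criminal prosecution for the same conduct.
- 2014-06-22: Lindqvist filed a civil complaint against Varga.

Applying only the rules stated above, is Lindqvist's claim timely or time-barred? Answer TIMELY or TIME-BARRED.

Taking the later of the act (2009-03-22) and discovery (2011-10-24), the claim accrued on 2011-10-24.
Adding the 2 years base period to 2011-10-24 gives a deadline of 2013-10-24, before any tolling.
Because the written tolling agreement ran from 2012-10-09 to 2013-03-14, the deadline is extended by 156 days to 2014-03-29.
Because the pending criminal prosecution ran from 2014-01-03 to 2014-05-29, the deadline is extended by 146 days to 2014-08-22.
Nothing else in the chronology tolls or restarts the period.
Filing on 2014-06-22 beat the 2014-08-22 deadline — the action is timely.

TIMELY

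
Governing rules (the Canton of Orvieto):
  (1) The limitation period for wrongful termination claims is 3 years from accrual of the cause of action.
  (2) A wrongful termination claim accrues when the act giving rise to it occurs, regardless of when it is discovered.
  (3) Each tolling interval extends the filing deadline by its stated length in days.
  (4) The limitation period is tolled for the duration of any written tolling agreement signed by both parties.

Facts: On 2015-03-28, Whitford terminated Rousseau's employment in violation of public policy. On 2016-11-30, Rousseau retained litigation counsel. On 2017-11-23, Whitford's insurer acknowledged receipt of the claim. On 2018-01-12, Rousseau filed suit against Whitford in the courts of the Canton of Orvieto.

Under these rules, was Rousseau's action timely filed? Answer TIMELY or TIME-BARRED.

The claim accrued on 2015-03-28, when the wrongful act occurred.
3 years from 2015-03-28 is 2018-03-28.
None of the other events listed affects the running of the period under the stated rules.
The 2018-01-12 filing precedes the 2018-03-28 deadline; the claim is timely.

TIMELY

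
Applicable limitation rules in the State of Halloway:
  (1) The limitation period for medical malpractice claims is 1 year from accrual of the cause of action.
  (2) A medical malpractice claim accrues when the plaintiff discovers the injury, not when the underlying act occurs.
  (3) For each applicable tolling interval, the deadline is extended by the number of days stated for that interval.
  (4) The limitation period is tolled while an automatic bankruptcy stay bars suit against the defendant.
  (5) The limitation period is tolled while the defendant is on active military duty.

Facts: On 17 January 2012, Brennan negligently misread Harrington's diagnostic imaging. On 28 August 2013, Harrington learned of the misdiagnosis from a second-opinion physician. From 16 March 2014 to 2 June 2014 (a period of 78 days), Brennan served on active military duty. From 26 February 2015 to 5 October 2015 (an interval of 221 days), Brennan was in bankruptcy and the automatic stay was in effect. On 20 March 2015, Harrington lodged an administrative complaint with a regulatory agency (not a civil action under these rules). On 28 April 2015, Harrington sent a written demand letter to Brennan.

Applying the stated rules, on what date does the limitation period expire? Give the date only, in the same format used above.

Accrual is tied to discovery, so the period began on 28 August 2013 rather than on 17 January 2012 when the act occurred.
Adding the 1 year base period to 28 August 2013 gives a deadline of 28 August 2014, before any tolling.
The defendant's active military service from 16 March 2014 to 2 June 2014 tolled the period for 78 days, extending the deadline to 14 November 2014.
By the time the automatic bankruptcy stay began on 26 February 2015, the limitation period had already expired on 14 November 2014; that interval cannot revive it.
None of the other events listed affects the running of the period under the stated rules.

14 November 2014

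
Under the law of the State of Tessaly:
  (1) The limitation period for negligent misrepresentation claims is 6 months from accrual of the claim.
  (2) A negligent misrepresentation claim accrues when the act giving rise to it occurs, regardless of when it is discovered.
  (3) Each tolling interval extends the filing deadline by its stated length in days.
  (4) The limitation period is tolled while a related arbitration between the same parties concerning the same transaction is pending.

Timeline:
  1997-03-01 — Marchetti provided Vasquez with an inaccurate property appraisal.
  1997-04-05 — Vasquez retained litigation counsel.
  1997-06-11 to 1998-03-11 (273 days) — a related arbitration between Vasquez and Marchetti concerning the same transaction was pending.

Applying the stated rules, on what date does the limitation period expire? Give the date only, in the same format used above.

The limitation period began to run on 1997-03-01.
Adding the 6 months base period to 1997-03-01 gives a deadline of 1997-09-01, before any tolling.
The period was tolled for 273 days by the pending related arbitration (1997-06-11 to 1998-03-11), pushing the deadline to 1998-06-01.
Nothing else in the chronology tolls or restarts the period.

1998-06-01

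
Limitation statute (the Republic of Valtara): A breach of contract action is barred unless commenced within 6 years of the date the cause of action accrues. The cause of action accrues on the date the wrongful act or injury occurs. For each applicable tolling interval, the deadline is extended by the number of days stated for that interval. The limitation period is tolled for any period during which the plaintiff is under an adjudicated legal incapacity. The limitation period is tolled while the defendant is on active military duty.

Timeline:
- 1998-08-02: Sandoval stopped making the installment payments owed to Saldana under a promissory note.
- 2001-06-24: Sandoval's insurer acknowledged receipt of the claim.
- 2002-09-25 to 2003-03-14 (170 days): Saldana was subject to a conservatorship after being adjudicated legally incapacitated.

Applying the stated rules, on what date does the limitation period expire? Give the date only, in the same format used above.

2005-01-19

The limitation period began to run on 1998-08-02.
6 years from 1998-08-02 is 2004-08-02.
The plaintiff's legal incapacity from 2002-09-25 to 2003-03-14 tolled the period for 170 days, extending the deadline to 2005-01-19.
Nothing else in the chronology tolls or restarts the period.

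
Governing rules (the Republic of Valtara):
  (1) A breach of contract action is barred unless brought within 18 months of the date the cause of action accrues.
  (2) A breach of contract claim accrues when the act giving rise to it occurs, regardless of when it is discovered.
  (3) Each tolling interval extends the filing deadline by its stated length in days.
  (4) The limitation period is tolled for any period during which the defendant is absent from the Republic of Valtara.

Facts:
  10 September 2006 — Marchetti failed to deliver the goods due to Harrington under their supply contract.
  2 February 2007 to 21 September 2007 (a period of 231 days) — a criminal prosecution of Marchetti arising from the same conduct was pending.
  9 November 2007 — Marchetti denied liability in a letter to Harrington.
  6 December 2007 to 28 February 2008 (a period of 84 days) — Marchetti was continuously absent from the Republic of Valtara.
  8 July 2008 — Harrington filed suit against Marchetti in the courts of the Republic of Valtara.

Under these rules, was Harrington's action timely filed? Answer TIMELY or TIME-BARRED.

The claim accrued on 10 September 2006, when the wrongful act occurred.
18 months from 10 September 2006 is 10 March 2008.
The period was tolled for 84 days by the defendant's absence from the jurisdiction (6 December 2007 to 28 February 2008), pushing the deadline to 2 June 2008.
No stated provision tolls the period for a criminal prosecution, so the interval from 2 February 2007 to 21 September 2007 has no effect on the deadline.
Nothing else in the chronology tolls or restarts the period.
Harrington filed on 8 July 2008, after the 2 June 2008 deadline, so the action is time-barred.

TIME-BARRED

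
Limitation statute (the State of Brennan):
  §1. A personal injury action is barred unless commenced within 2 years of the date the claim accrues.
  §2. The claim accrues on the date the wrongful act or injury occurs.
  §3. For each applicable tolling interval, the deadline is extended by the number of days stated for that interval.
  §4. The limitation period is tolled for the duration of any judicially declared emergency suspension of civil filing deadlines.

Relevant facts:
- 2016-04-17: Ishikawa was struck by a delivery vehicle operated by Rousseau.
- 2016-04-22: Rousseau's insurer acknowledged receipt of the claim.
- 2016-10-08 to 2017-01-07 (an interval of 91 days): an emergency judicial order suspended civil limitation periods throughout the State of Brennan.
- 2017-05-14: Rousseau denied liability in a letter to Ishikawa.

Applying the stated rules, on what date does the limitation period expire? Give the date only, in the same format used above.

The claim accrued on 2016-04-17, the date of the act.
2 years from 2016-04-17 is 2018-04-17.
The emergency suspension of filing deadlines from 2016-10-08 to 2017-01-07 tolled the period for 91 days, extending the deadline to 2018-07-17.
None of the other events listed affects the running of the period under the stated rules.

2018-07-17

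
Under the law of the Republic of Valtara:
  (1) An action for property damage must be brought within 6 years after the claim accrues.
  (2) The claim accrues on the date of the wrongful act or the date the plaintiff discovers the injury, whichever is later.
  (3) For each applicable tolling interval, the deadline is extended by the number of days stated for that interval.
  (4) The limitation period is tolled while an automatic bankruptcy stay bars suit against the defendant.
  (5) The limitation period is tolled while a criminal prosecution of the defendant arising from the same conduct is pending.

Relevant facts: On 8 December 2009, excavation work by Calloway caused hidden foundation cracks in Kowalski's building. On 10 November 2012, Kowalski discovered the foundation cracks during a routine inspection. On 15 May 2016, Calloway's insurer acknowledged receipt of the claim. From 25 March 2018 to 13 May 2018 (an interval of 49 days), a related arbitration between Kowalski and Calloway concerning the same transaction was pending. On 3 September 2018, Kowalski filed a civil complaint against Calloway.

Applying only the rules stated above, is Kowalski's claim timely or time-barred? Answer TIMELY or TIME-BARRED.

The claim accrued on 10 November 2012 — the later of the 8 December 2009 act and the 10 November 2012 discovery.
The untolled deadline — 6 years after 10 November 2012 — is 10 November 2018.
The pending related arbitration from 25 March 2018 to 13 May 2018 does not toll the period, because no stated rule makes a pending arbitration a tolling event.
The other events in the timeline have no effect on the limitation period under the stated rules.
Filing on 3 September 2018 beat the 10 November 2018 deadline — the action is timely.

TIMELY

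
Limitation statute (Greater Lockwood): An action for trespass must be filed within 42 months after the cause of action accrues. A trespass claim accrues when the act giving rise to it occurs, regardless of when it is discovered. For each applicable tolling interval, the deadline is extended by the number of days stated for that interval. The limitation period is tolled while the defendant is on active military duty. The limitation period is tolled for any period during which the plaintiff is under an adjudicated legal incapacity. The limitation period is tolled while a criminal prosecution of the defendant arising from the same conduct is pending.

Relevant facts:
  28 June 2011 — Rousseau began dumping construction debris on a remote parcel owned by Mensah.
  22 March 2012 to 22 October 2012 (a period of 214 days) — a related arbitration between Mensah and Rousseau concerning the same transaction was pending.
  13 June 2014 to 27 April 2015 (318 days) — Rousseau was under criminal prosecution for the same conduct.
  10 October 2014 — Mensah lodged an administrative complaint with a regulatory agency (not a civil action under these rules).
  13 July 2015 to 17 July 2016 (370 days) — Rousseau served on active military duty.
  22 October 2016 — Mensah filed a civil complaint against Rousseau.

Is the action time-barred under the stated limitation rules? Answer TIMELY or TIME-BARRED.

The cause of action accrued on 28 June 2011, the date of the act.
Adding the 42 months base period to 28 June 2011 gives a deadline of 28 December 2014, before any tolling.
Because the pending criminal prosecution ran from 13 June 2014 to 27 April 2015, the deadline is extended by 318 days to 11 November 2015.
Because the defendant's active military service ran from 13 July 2015 to 17 July 2016, the deadline is extended by 370 days to 15 November 2016.
The pending related arbitration from 22 March 2012 to 22 October 2012 does not toll the period, because no stated rule makes a pending arbitration a tolling event.
Nothing else in the chronology tolls or restarts the period.
Mensah filed on 22 October 2016, before the 15 November 2016 deadline, so the action is timely.

TIMELY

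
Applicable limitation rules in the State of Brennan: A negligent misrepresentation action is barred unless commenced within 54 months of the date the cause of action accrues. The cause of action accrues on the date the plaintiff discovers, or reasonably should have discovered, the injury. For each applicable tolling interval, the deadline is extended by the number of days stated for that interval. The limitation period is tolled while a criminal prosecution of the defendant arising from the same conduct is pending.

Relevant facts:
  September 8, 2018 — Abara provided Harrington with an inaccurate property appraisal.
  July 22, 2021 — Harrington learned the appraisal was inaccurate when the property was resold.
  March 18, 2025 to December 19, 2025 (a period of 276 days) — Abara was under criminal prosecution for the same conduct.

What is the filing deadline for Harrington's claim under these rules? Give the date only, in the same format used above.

Under the discovery rule, the claim accrued on July 22, 2021, when Harrington discovered the injury — not on the September 8, 2018 date of the underlying act.
Adding the 54 months base period to July 22, 2021 gives a deadline of January 22, 2026, before any tolling.
The period was tolled for 276 days by the pending criminal prosecution (March 18, 2025 to December 19, 2025), pushing the deadline to October 25, 2026.

October 25, 2026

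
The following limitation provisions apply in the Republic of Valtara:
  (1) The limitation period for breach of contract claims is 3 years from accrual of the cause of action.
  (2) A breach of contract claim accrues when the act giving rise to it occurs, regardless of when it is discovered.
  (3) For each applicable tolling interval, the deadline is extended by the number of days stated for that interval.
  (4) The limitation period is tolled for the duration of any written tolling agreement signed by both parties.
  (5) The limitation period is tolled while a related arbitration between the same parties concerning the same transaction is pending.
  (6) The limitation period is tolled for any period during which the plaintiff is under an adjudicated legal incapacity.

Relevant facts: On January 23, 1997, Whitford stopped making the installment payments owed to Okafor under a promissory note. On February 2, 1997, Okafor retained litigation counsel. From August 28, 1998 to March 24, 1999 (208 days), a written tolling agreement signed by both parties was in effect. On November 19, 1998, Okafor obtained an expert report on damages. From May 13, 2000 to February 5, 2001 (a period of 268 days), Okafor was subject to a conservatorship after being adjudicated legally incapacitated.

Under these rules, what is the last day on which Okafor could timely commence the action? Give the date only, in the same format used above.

The claim accrued on January 23, 1997, when the wrongful act occurred.
3 years from January 23, 1997 is January 23, 2000.
The written tolling agreement from August 28, 1998 to March 24, 1999 tolled the period for 208 days, extending the deadline to August 18, 2000.
The plaintiff's legal incapacity from May 13, 2000 to February 5, 2001 tolled the period for 268 days, extending the deadline to May 13, 2001.
None of the other events listed affects the running of the period under the stated rules.

May 13, 2001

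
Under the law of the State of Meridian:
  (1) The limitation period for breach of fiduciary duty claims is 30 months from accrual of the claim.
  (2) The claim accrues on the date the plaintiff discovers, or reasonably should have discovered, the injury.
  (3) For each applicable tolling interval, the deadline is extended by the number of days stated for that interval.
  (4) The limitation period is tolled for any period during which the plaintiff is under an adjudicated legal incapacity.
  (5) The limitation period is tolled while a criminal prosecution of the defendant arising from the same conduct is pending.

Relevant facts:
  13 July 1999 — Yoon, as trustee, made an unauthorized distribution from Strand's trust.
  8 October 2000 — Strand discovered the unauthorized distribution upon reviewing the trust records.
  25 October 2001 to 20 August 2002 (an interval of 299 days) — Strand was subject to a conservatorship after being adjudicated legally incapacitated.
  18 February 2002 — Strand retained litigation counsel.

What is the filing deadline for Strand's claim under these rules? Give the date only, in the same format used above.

1 February 2004

The claim did not accrue until Strand discovered the injury on 8 October 2000; the 13 July 1999 act date does not start the clock under the stated rule.
The untolled deadline — 30 months after 8 October 2000 — is 8 April 2003.
The plaintiff's legal incapacity from 25 October 2001 to 20 August 2002 tolled the period for 299 days, extending the deadline to 1 February 2004.
Nothing else in the chronology tolls or restarts the period.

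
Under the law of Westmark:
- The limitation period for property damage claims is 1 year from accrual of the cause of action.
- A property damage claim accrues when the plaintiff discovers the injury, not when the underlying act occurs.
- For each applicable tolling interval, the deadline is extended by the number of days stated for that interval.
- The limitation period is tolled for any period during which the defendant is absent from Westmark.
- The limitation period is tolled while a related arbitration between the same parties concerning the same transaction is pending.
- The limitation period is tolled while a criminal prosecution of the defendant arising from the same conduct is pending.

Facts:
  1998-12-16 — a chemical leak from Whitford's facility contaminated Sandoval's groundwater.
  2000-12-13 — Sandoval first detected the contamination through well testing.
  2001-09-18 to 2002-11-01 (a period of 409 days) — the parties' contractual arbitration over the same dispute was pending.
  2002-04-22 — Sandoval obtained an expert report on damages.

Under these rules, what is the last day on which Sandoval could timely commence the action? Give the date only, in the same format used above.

Under the discovery rule, the claim accrued on 2000-12-13, when Sandoval discovered the injury — not on the 1998-12-16 date of the underlying act.
1 year from 2000-12-13 is 2001-12-13.
The pending related arbitration from 2001-09-18 to 2002-11-01 tolled the period for 409 days, extending the deadline to 2003-01-26.
Nothing else in the chronology tolls or restarts the period.

2003-01-26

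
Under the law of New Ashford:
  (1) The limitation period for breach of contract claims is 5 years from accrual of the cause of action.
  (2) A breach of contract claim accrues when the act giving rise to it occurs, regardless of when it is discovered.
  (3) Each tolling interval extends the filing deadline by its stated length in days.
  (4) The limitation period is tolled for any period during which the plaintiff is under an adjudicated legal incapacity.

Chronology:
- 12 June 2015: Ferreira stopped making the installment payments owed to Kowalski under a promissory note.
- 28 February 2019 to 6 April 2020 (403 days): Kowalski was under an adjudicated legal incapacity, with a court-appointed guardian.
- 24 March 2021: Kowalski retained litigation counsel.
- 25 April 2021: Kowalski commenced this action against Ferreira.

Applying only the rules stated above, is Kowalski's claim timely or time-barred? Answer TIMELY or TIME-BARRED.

The limitation period began to run on 12 June 2015.
5 years from 12 June 2015 is 12 June 2020.
The period was tolled for 403 days by the plaintiff's legal incapacity (28 February 2019 to 6 April 2020), pushing the deadline to 20 July 2021.
The other events in the timeline have no effect on the limitation period under the stated rules.
The 25 April 2021 filing precedes the 20 July 2021 deadline; the claim is timely.

TIMELY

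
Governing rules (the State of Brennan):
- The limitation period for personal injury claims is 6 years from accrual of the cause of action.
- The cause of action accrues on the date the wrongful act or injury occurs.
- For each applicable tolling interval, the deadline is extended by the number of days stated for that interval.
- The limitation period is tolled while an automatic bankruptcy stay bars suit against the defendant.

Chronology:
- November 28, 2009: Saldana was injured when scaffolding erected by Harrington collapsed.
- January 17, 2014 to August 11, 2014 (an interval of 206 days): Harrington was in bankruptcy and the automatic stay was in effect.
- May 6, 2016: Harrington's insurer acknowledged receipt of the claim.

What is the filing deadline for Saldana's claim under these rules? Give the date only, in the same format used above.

June 21, 2016

The cause of action accrued on November 28, 2009, the date of the act.
Adding the 6 years base period to November 28, 2009 gives a deadline of November 28, 2015, before any tolling.
Because the automatic bankruptcy stay ran from January 17, 2014 to August 11, 2014, the deadline is extended by 206 days to June 21, 2016.
The other events in the timeline have no effect on the limitation period under the stated rules.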